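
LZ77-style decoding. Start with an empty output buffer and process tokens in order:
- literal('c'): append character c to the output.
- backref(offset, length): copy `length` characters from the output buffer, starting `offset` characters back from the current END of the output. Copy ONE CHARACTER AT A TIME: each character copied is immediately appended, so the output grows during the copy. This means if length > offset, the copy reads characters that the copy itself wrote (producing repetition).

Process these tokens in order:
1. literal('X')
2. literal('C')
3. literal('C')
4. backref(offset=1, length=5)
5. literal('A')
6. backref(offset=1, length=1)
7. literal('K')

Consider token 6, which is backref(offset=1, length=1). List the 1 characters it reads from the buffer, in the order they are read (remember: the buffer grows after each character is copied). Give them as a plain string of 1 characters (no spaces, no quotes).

Answer: A

Derivation:
Token 1: literal('X'). Output: "X"
Token 2: literal('C'). Output: "XC"
Token 3: literal('C'). Output: "XCC"
Token 4: backref(off=1, len=5) (overlapping!). Copied 'CCCCC' from pos 2. Output: "XCCCCCCC"
Token 5: literal('A'). Output: "XCCCCCCCA"
Token 6: backref(off=1, len=1). Buffer before: "XCCCCCCCA" (len 9)
  byte 1: read out[8]='A', append. Buffer now: "XCCCCCCCAA"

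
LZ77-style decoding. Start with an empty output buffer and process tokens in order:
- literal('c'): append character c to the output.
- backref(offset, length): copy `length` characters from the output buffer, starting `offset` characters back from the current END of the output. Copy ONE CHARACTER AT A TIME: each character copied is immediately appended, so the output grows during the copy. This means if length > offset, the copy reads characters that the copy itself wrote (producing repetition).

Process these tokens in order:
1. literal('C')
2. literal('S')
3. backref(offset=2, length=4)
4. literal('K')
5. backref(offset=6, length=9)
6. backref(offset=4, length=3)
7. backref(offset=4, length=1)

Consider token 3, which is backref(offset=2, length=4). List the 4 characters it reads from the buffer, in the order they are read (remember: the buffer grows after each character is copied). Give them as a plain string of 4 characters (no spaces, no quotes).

Answer: CSCS

Derivation:
Token 1: literal('C'). Output: "C"
Token 2: literal('S'). Output: "CS"
Token 3: backref(off=2, len=4). Buffer before: "CS" (len 2)
  byte 1: read out[0]='C', append. Buffer now: "CSC"
  byte 2: read out[1]='S', append. Buffer now: "CSCS"
  byte 3: read out[2]='C', append. Buffer now: "CSCSC"
  byte 4: read out[3]='S', append. Buffer now: "CSCSCS"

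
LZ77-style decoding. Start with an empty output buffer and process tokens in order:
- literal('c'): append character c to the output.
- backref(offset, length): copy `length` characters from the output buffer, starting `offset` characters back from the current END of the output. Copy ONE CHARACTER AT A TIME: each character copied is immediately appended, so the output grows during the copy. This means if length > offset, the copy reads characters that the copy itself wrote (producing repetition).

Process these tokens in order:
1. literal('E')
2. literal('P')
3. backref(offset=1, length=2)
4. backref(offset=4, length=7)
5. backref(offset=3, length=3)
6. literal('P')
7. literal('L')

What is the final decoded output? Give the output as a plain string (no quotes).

Token 1: literal('E'). Output: "E"
Token 2: literal('P'). Output: "EP"
Token 3: backref(off=1, len=2) (overlapping!). Copied 'PP' from pos 1. Output: "EPPP"
Token 4: backref(off=4, len=7) (overlapping!). Copied 'EPPPEPP' from pos 0. Output: "EPPPEPPPEPP"
Token 5: backref(off=3, len=3). Copied 'EPP' from pos 8. Output: "EPPPEPPPEPPEPP"
Token 6: literal('P'). Output: "EPPPEPPPEPPEPPP"
Token 7: literal('L'). Output: "EPPPEPPPEPPEPPPL"

Answer: EPPPEPPPEPPEPPPL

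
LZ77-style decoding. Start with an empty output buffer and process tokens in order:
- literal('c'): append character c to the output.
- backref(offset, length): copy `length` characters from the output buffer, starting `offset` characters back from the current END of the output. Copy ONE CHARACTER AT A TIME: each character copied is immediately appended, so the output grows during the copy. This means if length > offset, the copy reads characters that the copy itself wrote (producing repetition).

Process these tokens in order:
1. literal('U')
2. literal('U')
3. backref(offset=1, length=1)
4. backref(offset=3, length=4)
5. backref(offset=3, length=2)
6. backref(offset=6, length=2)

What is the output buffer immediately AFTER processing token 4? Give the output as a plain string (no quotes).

Token 1: literal('U'). Output: "U"
Token 2: literal('U'). Output: "UU"
Token 3: backref(off=1, len=1). Copied 'U' from pos 1. Output: "UUU"
Token 4: backref(off=3, len=4) (overlapping!). Copied 'UUUU' from pos 0. Output: "UUUUUUU"

Answer: UUUUUUU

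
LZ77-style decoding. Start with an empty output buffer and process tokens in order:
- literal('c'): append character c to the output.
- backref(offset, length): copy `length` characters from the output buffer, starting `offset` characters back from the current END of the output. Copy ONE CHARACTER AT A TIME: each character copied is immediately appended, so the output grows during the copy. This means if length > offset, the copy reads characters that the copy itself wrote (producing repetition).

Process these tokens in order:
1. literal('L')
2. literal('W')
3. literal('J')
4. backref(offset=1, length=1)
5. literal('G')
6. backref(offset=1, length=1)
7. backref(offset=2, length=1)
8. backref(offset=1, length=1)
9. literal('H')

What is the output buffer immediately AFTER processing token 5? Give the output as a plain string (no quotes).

Answer: LWJJG

Derivation:
Token 1: literal('L'). Output: "L"
Token 2: literal('W'). Output: "LW"
Token 3: literal('J'). Output: "LWJ"
Token 4: backref(off=1, len=1). Copied 'J' from pos 2. Output: "LWJJ"
Token 5: literal('G'). Output: "LWJJG"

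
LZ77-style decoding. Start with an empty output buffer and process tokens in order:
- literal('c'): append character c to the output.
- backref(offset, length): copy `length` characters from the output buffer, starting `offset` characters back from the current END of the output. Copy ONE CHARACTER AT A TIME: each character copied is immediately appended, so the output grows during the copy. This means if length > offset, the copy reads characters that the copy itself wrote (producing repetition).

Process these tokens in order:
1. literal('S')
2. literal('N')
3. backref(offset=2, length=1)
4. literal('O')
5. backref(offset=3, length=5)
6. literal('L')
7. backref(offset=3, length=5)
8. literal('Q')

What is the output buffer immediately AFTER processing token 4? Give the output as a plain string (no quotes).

Answer: SNSO

Derivation:
Token 1: literal('S'). Output: "S"
Token 2: literal('N'). Output: "SN"
Token 3: backref(off=2, len=1). Copied 'S' from pos 0. Output: "SNS"
Token 4: literal('O'). Output: "SNSO"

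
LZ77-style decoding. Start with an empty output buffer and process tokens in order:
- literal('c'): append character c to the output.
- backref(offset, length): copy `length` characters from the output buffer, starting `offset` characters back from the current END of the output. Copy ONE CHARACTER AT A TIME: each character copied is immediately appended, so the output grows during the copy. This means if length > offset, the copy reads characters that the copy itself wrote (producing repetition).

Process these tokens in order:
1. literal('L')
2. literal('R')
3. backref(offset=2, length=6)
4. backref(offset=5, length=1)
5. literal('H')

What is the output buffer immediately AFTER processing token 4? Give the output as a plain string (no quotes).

Token 1: literal('L'). Output: "L"
Token 2: literal('R'). Output: "LR"
Token 3: backref(off=2, len=6) (overlapping!). Copied 'LRLRLR' from pos 0. Output: "LRLRLRLR"
Token 4: backref(off=5, len=1). Copied 'R' from pos 3. Output: "LRLRLRLRR"

Answer: LRLRLRLRR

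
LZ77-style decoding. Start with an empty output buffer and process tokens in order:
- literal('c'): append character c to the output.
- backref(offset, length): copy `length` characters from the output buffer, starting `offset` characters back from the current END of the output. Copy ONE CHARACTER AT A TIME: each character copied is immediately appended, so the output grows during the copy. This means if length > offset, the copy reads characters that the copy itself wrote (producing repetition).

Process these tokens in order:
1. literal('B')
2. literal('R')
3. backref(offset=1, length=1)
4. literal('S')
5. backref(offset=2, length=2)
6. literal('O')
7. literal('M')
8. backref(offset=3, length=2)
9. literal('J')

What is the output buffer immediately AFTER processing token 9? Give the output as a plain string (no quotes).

Answer: BRRSRSOMSOJ

Derivation:
Token 1: literal('B'). Output: "B"
Token 2: literal('R'). Output: "BR"
Token 3: backref(off=1, len=1). Copied 'R' from pos 1. Output: "BRR"
Token 4: literal('S'). Output: "BRRS"
Token 5: backref(off=2, len=2). Copied 'RS' from pos 2. Output: "BRRSRS"
Token 6: literal('O'). Output: "BRRSRSO"
Token 7: literal('M'). Output: "BRRSRSOM"
Token 8: backref(off=3, len=2). Copied 'SO' from pos 5. Output: "BRRSRSOMSO"
Token 9: literal('J'). Output: "BRRSRSOMSOJ"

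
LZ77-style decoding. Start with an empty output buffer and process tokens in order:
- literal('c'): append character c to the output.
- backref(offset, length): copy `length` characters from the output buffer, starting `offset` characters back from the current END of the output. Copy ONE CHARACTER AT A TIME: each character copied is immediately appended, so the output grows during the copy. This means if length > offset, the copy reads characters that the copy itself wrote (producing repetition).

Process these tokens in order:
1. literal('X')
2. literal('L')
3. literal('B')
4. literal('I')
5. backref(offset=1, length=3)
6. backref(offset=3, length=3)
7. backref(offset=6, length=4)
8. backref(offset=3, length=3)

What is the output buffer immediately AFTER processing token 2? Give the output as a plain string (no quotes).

Answer: XL

Derivation:
Token 1: literal('X'). Output: "X"
Token 2: literal('L'). Output: "XL"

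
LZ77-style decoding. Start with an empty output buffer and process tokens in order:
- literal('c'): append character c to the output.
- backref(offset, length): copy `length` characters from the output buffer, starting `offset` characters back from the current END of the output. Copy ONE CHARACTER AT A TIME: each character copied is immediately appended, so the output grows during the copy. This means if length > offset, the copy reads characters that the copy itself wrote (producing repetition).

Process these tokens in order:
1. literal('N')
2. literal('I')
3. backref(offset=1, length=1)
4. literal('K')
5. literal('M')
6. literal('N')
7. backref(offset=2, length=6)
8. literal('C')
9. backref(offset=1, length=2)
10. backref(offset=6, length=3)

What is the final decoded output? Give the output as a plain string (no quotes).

Token 1: literal('N'). Output: "N"
Token 2: literal('I'). Output: "NI"
Token 3: backref(off=1, len=1). Copied 'I' from pos 1. Output: "NII"
Token 4: literal('K'). Output: "NIIK"
Token 5: literal('M'). Output: "NIIKM"
Token 6: literal('N'). Output: "NIIKMN"
Token 7: backref(off=2, len=6) (overlapping!). Copied 'MNMNMN' from pos 4. Output: "NIIKMNMNMNMN"
Token 8: literal('C'). Output: "NIIKMNMNMNMNC"
Token 9: backref(off=1, len=2) (overlapping!). Copied 'CC' from pos 12. Output: "NIIKMNMNMNMNCCC"
Token 10: backref(off=6, len=3). Copied 'NMN' from pos 9. Output: "NIIKMNMNMNMNCCCNMN"

Answer: NIIKMNMNMNMNCCCNMN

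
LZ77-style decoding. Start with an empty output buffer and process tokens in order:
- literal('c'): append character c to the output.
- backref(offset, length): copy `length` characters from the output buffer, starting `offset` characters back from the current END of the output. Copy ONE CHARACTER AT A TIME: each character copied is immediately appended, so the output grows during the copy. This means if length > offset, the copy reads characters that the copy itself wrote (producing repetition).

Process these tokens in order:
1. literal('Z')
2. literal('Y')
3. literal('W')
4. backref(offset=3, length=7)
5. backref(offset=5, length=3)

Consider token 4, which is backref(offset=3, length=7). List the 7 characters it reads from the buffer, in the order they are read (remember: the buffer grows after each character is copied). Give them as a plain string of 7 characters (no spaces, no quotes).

Token 1: literal('Z'). Output: "Z"
Token 2: literal('Y'). Output: "ZY"
Token 3: literal('W'). Output: "ZYW"
Token 4: backref(off=3, len=7). Buffer before: "ZYW" (len 3)
  byte 1: read out[0]='Z', append. Buffer now: "ZYWZ"
  byte 2: read out[1]='Y', append. Buffer now: "ZYWZY"
  byte 3: read out[2]='W', append. Buffer now: "ZYWZYW"
  byte 4: read out[3]='Z', append. Buffer now: "ZYWZYWZ"
  byte 5: read out[4]='Y', append. Buffer now: "ZYWZYWZY"
  byte 6: read out[5]='W', append. Buffer now: "ZYWZYWZYW"
  byte 7: read out[6]='Z', append. Buffer now: "ZYWZYWZYWZ"

Answer: ZYWZYWZ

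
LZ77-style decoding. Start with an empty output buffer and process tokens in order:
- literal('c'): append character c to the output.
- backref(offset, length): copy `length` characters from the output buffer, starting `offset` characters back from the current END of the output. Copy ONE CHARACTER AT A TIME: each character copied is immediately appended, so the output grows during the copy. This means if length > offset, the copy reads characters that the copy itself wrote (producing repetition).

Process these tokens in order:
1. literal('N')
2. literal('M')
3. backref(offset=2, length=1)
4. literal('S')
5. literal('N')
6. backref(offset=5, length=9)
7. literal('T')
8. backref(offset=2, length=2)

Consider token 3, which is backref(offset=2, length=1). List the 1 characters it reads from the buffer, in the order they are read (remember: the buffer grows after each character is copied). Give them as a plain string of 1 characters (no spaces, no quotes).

Answer: N

Derivation:
Token 1: literal('N'). Output: "N"
Token 2: literal('M'). Output: "NM"
Token 3: backref(off=2, len=1). Buffer before: "NM" (len 2)
  byte 1: read out[0]='N', append. Buffer now: "NMN"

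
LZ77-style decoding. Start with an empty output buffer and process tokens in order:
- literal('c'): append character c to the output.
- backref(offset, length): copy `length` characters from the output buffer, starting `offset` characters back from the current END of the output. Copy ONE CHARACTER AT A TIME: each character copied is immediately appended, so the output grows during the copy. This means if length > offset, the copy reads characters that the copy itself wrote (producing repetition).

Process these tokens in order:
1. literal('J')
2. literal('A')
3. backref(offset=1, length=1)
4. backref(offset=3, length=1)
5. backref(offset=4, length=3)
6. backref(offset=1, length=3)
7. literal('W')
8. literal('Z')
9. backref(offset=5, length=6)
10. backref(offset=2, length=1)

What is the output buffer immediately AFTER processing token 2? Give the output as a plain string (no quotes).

Answer: JA

Derivation:
Token 1: literal('J'). Output: "J"
Token 2: literal('A'). Output: "JA"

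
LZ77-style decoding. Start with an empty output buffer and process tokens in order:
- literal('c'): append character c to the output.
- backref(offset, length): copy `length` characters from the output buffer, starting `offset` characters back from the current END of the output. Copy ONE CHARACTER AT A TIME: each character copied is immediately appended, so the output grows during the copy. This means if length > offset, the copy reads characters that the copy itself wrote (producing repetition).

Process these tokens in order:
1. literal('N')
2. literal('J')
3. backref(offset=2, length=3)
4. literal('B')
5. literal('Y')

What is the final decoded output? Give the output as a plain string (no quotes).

Token 1: literal('N'). Output: "N"
Token 2: literal('J'). Output: "NJ"
Token 3: backref(off=2, len=3) (overlapping!). Copied 'NJN' from pos 0. Output: "NJNJN"
Token 4: literal('B'). Output: "NJNJNB"
Token 5: literal('Y'). Output: "NJNJNBY"

Answer: NJNJNBY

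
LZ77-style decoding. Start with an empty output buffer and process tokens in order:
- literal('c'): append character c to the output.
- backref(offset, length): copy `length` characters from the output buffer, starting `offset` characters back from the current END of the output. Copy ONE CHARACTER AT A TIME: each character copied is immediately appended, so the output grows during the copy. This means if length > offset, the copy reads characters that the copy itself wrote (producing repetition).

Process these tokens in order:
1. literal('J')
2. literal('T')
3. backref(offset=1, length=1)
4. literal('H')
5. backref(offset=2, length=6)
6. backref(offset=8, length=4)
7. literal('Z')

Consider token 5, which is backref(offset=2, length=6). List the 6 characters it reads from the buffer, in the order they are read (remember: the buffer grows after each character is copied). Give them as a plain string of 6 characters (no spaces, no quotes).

Token 1: literal('J'). Output: "J"
Token 2: literal('T'). Output: "JT"
Token 3: backref(off=1, len=1). Copied 'T' from pos 1. Output: "JTT"
Token 4: literal('H'). Output: "JTTH"
Token 5: backref(off=2, len=6). Buffer before: "JTTH" (len 4)
  byte 1: read out[2]='T', append. Buffer now: "JTTHT"
  byte 2: read out[3]='H', append. Buffer now: "JTTHTH"
  byte 3: read out[4]='T', append. Buffer now: "JTTHTHT"
  byte 4: read out[5]='H', append. Buffer now: "JTTHTHTH"
  byte 5: read out[6]='T', append. Buffer now: "JTTHTHTHT"
  byte 6: read out[7]='H', append. Buffer now: "JTTHTHTHTH"

Answer: THTHTH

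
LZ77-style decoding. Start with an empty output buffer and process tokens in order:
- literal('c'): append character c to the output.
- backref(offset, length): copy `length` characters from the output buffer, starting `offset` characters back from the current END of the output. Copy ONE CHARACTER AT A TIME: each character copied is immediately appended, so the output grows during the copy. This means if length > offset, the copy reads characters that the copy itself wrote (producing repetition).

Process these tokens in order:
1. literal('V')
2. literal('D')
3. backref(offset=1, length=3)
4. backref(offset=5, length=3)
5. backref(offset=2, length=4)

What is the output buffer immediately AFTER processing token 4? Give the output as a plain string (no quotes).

Token 1: literal('V'). Output: "V"
Token 2: literal('D'). Output: "VD"
Token 3: backref(off=1, len=3) (overlapping!). Copied 'DDD' from pos 1. Output: "VDDDD"
Token 4: backref(off=5, len=3). Copied 'VDD' from pos 0. Output: "VDDDDVDD"

Answer: VDDDDVDD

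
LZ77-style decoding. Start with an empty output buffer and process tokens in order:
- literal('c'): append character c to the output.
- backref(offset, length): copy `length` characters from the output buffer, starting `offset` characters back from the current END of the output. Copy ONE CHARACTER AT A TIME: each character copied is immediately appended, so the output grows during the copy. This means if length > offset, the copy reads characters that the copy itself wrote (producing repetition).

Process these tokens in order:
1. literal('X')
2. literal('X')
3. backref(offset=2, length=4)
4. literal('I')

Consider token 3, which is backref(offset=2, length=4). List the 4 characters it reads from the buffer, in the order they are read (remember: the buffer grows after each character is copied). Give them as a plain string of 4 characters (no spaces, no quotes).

Token 1: literal('X'). Output: "X"
Token 2: literal('X'). Output: "XX"
Token 3: backref(off=2, len=4). Buffer before: "XX" (len 2)
  byte 1: read out[0]='X', append. Buffer now: "XXX"
  byte 2: read out[1]='X', append. Buffer now: "XXXX"
  byte 3: read out[2]='X', append. Buffer now: "XXXXX"
  byte 4: read out[3]='X', append. Buffer now: "XXXXXX"

Answer: XXXX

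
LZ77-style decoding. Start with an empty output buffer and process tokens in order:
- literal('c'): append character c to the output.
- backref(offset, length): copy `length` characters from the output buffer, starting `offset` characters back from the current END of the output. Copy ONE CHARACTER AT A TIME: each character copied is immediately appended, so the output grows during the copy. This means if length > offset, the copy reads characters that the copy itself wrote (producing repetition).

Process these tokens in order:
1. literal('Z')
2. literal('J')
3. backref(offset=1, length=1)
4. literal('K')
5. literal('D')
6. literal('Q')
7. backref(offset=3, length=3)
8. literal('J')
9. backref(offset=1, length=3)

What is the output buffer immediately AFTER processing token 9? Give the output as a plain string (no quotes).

Token 1: literal('Z'). Output: "Z"
Token 2: literal('J'). Output: "ZJ"
Token 3: backref(off=1, len=1). Copied 'J' from pos 1. Output: "ZJJ"
Token 4: literal('K'). Output: "ZJJK"
Token 5: literal('D'). Output: "ZJJKD"
Token 6: literal('Q'). Output: "ZJJKDQ"
Token 7: backref(off=3, len=3). Copied 'KDQ' from pos 3. Output: "ZJJKDQKDQ"
Token 8: literal('J'). Output: "ZJJKDQKDQJ"
Token 9: backref(off=1, len=3) (overlapping!). Copied 'JJJ' from pos 9. Output: "ZJJKDQKDQJJJJ"

Answer: ZJJKDQKDQJJJJ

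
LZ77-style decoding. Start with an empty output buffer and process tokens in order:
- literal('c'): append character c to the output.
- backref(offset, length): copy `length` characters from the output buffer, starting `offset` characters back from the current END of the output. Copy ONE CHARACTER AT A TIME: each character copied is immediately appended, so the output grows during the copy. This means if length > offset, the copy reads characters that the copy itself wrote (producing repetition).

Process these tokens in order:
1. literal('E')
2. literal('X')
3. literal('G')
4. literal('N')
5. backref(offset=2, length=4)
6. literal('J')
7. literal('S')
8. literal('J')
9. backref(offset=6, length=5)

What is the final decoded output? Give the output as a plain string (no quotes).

Answer: EXGNGNGNJSJNGNJS

Derivation:
Token 1: literal('E'). Output: "E"
Token 2: literal('X'). Output: "EX"
Token 3: literal('G'). Output: "EXG"
Token 4: literal('N'). Output: "EXGN"
Token 5: backref(off=2, len=4) (overlapping!). Copied 'GNGN' from pos 2. Output: "EXGNGNGN"
Token 6: literal('J'). Output: "EXGNGNGNJ"
Token 7: literal('S'). Output: "EXGNGNGNJS"
Token 8: literal('J'). Output: "EXGNGNGNJSJ"
Token 9: backref(off=6, len=5). Copied 'NGNJS' from pos 5. Output: "EXGNGNGNJSJNGNJS"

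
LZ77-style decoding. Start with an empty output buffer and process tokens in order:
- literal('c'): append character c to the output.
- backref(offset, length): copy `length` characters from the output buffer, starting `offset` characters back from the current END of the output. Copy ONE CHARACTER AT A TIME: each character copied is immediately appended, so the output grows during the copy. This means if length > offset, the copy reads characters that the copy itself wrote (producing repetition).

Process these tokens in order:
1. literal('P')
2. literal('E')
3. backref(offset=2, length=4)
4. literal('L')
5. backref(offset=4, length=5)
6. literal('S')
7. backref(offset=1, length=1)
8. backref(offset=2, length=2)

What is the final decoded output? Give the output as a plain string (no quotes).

Answer: PEPEPELEPELESSSS

Derivation:
Token 1: literal('P'). Output: "P"
Token 2: literal('E'). Output: "PE"
Token 3: backref(off=2, len=4) (overlapping!). Copied 'PEPE' from pos 0. Output: "PEPEPE"
Token 4: literal('L'). Output: "PEPEPEL"
Token 5: backref(off=4, len=5) (overlapping!). Copied 'EPELE' from pos 3. Output: "PEPEPELEPELE"
Token 6: literal('S'). Output: "PEPEPELEPELES"
Token 7: backref(off=1, len=1). Copied 'S' from pos 12. Output: "PEPEPELEPELESS"
Token 8: backref(off=2, len=2). Copied 'SS' from pos 12. Output: "PEPEPELEPELESSSS"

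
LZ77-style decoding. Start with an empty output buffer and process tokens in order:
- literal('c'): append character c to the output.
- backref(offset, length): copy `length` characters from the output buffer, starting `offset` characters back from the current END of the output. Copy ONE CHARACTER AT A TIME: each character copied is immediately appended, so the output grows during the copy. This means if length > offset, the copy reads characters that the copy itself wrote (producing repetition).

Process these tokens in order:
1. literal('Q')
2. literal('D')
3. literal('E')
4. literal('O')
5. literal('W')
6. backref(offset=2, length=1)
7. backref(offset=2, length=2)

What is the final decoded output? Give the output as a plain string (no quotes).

Token 1: literal('Q'). Output: "Q"
Token 2: literal('D'). Output: "QD"
Token 3: literal('E'). Output: "QDE"
Token 4: literal('O'). Output: "QDEO"
Token 5: literal('W'). Output: "QDEOW"
Token 6: backref(off=2, len=1). Copied 'O' from pos 3. Output: "QDEOWO"
Token 7: backref(off=2, len=2). Copied 'WO' from pos 4. Output: "QDEOWOWO"

Answer: QDEOWOWO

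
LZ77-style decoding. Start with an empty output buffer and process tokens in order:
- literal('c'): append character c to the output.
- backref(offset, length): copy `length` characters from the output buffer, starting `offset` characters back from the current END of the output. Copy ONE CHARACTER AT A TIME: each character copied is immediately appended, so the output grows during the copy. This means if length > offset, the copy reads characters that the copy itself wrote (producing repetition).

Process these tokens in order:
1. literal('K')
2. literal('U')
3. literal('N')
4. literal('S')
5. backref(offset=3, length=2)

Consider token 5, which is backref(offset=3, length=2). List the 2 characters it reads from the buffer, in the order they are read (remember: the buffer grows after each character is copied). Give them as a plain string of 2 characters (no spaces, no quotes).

Answer: UN

Derivation:
Token 1: literal('K'). Output: "K"
Token 2: literal('U'). Output: "KU"
Token 3: literal('N'). Output: "KUN"
Token 4: literal('S'). Output: "KUNS"
Token 5: backref(off=3, len=2). Buffer before: "KUNS" (len 4)
  byte 1: read out[1]='U', append. Buffer now: "KUNSU"
  byte 2: read out[2]='N', append. Buffer now: "KUNSUN"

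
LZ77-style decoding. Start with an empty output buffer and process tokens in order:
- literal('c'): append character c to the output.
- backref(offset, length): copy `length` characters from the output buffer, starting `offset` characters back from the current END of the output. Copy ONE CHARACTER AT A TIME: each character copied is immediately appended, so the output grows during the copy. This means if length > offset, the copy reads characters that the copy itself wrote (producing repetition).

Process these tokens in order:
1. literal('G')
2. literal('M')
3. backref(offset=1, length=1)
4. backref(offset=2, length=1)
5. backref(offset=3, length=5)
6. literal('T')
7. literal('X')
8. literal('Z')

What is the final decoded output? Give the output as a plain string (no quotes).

Answer: GMMMMMMMMTXZ

Derivation:
Token 1: literal('G'). Output: "G"
Token 2: literal('M'). Output: "GM"
Token 3: backref(off=1, len=1). Copied 'M' from pos 1. Output: "GMM"
Token 4: backref(off=2, len=1). Copied 'M' from pos 1. Output: "GMMM"
Token 5: backref(off=3, len=5) (overlapping!). Copied 'MMMMM' from pos 1. Output: "GMMMMMMMM"
Token 6: literal('T'). Output: "GMMMMMMMMT"
Token 7: literal('X'). Output: "GMMMMMMMMTX"
Token 8: literal('Z'). Output: "GMMMMMMMMTXZ"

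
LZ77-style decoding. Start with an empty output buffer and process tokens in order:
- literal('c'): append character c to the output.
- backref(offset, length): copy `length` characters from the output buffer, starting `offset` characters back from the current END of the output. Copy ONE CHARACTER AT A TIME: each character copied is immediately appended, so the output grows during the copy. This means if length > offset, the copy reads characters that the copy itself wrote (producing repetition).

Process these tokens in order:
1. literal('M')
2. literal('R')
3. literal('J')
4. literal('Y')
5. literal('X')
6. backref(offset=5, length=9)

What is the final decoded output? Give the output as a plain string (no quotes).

Token 1: literal('M'). Output: "M"
Token 2: literal('R'). Output: "MR"
Token 3: literal('J'). Output: "MRJ"
Token 4: literal('Y'). Output: "MRJY"
Token 5: literal('X'). Output: "MRJYX"
Token 6: backref(off=5, len=9) (overlapping!). Copied 'MRJYXMRJY' from pos 0. Output: "MRJYXMRJYXMRJY"

Answer: MRJYXMRJYXMRJY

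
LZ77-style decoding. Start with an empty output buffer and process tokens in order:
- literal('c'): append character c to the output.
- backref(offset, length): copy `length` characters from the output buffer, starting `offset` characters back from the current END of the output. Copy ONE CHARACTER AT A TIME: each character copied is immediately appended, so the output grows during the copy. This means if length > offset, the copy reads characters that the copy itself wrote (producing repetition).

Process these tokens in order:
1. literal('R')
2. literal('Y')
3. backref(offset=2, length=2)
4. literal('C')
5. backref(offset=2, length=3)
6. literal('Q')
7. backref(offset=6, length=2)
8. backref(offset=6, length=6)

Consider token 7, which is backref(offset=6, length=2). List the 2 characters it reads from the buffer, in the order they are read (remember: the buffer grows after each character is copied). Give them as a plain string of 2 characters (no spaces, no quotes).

Token 1: literal('R'). Output: "R"
Token 2: literal('Y'). Output: "RY"
Token 3: backref(off=2, len=2). Copied 'RY' from pos 0. Output: "RYRY"
Token 4: literal('C'). Output: "RYRYC"
Token 5: backref(off=2, len=3) (overlapping!). Copied 'YCY' from pos 3. Output: "RYRYCYCY"
Token 6: literal('Q'). Output: "RYRYCYCYQ"
Token 7: backref(off=6, len=2). Buffer before: "RYRYCYCYQ" (len 9)
  byte 1: read out[3]='Y', append. Buffer now: "RYRYCYCYQY"
  byte 2: read out[4]='C', append. Buffer now: "RYRYCYCYQYC"

Answer: YC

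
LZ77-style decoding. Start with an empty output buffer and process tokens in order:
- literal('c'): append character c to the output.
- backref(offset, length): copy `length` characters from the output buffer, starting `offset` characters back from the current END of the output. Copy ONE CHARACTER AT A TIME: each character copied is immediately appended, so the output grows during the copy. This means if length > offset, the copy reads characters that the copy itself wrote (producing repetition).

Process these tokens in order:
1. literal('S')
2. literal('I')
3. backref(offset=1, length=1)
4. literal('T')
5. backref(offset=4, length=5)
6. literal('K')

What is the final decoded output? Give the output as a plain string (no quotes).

Token 1: literal('S'). Output: "S"
Token 2: literal('I'). Output: "SI"
Token 3: backref(off=1, len=1). Copied 'I' from pos 1. Output: "SII"
Token 4: literal('T'). Output: "SIIT"
Token 5: backref(off=4, len=5) (overlapping!). Copied 'SIITS' from pos 0. Output: "SIITSIITS"
Token 6: literal('K'). Output: "SIITSIITSK"

Answer: SIITSIITSK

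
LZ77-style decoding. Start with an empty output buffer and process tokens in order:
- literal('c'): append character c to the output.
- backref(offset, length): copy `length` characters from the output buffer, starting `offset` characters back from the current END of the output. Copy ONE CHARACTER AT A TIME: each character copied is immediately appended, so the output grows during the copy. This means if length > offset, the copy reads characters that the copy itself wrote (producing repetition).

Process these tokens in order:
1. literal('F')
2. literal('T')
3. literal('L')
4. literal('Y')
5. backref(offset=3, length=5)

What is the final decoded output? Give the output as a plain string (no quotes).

Answer: FTLYTLYTL

Derivation:
Token 1: literal('F'). Output: "F"
Token 2: literal('T'). Output: "FT"
Token 3: literal('L'). Output: "FTL"
Token 4: literal('Y'). Output: "FTLY"
Token 5: backref(off=3, len=5) (overlapping!). Copied 'TLYTL' from pos 1. Output: "FTLYTLYTL"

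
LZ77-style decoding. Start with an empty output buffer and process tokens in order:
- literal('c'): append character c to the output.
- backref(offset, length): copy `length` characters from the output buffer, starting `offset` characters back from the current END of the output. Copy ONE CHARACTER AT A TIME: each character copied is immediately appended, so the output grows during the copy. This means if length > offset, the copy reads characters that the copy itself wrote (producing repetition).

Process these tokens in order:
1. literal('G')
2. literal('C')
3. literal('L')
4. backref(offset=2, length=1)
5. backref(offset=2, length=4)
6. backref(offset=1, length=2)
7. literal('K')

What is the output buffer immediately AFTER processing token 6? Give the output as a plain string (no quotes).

Answer: GCLCLCLCCC

Derivation:
Token 1: literal('G'). Output: "G"
Token 2: literal('C'). Output: "GC"
Token 3: literal('L'). Output: "GCL"
Token 4: backref(off=2, len=1). Copied 'C' from pos 1. Output: "GCLC"
Token 5: backref(off=2, len=4) (overlapping!). Copied 'LCLC' from pos 2. Output: "GCLCLCLC"
Token 6: backref(off=1, len=2) (overlapping!). Copied 'CC' from pos 7. Output: "GCLCLCLCCC"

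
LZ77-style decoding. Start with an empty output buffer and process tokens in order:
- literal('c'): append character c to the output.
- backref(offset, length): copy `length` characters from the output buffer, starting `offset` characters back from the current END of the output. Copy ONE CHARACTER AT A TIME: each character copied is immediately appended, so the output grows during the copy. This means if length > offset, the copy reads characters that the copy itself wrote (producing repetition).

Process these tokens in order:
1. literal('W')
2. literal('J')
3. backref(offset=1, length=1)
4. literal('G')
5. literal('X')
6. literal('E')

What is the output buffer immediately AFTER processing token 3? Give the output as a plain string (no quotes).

Answer: WJJ

Derivation:
Token 1: literal('W'). Output: "W"
Token 2: literal('J'). Output: "WJ"
Token 3: backref(off=1, len=1). Copied 'J' from pos 1. Output: "WJJ"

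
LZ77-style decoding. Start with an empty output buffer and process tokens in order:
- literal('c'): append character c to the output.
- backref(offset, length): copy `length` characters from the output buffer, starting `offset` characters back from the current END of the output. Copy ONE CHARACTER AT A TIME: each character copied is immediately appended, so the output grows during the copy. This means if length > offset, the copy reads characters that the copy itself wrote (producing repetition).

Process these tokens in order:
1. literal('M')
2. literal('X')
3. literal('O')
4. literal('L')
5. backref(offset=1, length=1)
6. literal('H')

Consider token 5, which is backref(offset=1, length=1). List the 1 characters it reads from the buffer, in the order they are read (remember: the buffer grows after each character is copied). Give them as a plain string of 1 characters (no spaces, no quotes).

Token 1: literal('M'). Output: "M"
Token 2: literal('X'). Output: "MX"
Token 3: literal('O'). Output: "MXO"
Token 4: literal('L'). Output: "MXOL"
Token 5: backref(off=1, len=1). Buffer before: "MXOL" (len 4)
  byte 1: read out[3]='L', append. Buffer now: "MXOLL"

Answer: L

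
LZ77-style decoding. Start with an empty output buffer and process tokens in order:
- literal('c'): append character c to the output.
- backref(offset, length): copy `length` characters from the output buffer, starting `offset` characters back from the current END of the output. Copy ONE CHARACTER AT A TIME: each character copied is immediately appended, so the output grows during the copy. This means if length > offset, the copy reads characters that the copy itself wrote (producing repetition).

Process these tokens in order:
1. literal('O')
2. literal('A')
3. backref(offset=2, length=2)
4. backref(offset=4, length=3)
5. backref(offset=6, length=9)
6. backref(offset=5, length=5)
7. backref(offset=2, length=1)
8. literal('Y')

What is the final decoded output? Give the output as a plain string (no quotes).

Answer: OAOAOAOAOAOAOAOAAOAOAOY

Derivation:
Token 1: literal('O'). Output: "O"
Token 2: literal('A'). Output: "OA"
Token 3: backref(off=2, len=2). Copied 'OA' from pos 0. Output: "OAOA"
Token 4: backref(off=4, len=3). Copied 'OAO' from pos 0. Output: "OAOAOAO"
Token 5: backref(off=6, len=9) (overlapping!). Copied 'AOAOAOAOA' from pos 1. Output: "OAOAOAOAOAOAOAOA"
Token 6: backref(off=5, len=5). Copied 'AOAOA' from pos 11. Output: "OAOAOAOAOAOAOAOAAOAOA"
Token 7: backref(off=2, len=1). Copied 'O' from pos 19. Output: "OAOAOAOAOAOAOAOAAOAOAO"
Token 8: literal('Y'). Output: "OAOAOAOAOAOAOAOAAOAOAOY"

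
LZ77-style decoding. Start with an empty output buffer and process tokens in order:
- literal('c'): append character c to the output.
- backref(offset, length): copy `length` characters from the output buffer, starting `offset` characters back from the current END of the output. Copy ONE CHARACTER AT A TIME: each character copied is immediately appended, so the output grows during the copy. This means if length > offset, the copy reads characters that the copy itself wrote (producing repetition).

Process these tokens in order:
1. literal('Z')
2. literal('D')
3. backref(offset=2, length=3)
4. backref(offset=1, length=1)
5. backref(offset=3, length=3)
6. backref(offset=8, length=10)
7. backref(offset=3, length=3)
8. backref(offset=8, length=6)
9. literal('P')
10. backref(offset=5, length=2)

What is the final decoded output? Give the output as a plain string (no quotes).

Token 1: literal('Z'). Output: "Z"
Token 2: literal('D'). Output: "ZD"
Token 3: backref(off=2, len=3) (overlapping!). Copied 'ZDZ' from pos 0. Output: "ZDZDZ"
Token 4: backref(off=1, len=1). Copied 'Z' from pos 4. Output: "ZDZDZZ"
Token 5: backref(off=3, len=3). Copied 'DZZ' from pos 3. Output: "ZDZDZZDZZ"
Token 6: backref(off=8, len=10) (overlapping!). Copied 'DZDZZDZZDZ' from pos 1. Output: "ZDZDZZDZZDZDZZDZZDZ"
Token 7: backref(off=3, len=3). Copied 'ZDZ' from pos 16. Output: "ZDZDZZDZZDZDZZDZZDZZDZ"
Token 8: backref(off=8, len=6). Copied 'DZZDZZ' from pos 14. Output: "ZDZDZZDZZDZDZZDZZDZZDZDZZDZZ"
Token 9: literal('P'). Output: "ZDZDZZDZZDZDZZDZZDZZDZDZZDZZP"
Token 10: backref(off=5, len=2). Copied 'ZD' from pos 24. Output: "ZDZDZZDZZDZDZZDZZDZZDZDZZDZZPZD"

Answer: ZDZDZZDZZDZDZZDZZDZZDZDZZDZZPZD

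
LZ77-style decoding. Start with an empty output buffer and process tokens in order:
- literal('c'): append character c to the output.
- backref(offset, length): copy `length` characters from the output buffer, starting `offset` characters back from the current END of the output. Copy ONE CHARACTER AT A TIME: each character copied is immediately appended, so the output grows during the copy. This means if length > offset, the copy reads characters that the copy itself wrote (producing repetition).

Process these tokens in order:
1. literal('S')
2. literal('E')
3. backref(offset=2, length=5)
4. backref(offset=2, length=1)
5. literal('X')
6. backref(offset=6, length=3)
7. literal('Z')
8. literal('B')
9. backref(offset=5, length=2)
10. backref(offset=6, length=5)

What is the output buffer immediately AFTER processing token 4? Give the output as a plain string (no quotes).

Answer: SESESESE

Derivation:
Token 1: literal('S'). Output: "S"
Token 2: literal('E'). Output: "SE"
Token 3: backref(off=2, len=5) (overlapping!). Copied 'SESES' from pos 0. Output: "SESESES"
Token 4: backref(off=2, len=1). Copied 'E' from pos 5. Output: "SESESESE"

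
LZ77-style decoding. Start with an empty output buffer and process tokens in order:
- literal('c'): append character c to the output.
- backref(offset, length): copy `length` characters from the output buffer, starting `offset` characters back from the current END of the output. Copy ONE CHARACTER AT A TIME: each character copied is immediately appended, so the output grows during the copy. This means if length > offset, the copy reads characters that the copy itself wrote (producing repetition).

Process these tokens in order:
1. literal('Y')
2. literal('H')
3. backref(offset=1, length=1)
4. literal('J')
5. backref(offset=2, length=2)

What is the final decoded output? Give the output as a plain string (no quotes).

Answer: YHHJHJ

Derivation:
Token 1: literal('Y'). Output: "Y"
Token 2: literal('H'). Output: "YH"
Token 3: backref(off=1, len=1). Copied 'H' from pos 1. Output: "YHH"
Token 4: literal('J'). Output: "YHHJ"
Token 5: backref(off=2, len=2). Copied 'HJ' from pos 2. Output: "YHHJHJ"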